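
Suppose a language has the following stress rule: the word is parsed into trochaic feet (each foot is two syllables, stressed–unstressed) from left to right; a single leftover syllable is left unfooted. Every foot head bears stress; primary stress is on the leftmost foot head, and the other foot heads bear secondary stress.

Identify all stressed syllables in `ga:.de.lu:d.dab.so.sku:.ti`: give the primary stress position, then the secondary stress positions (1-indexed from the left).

Parse left to right into trochaic (ˈσσ) feet: (ˈga:.de) (ˈlu:d.dab) (ˈso.sku:) ti. Syllable 7 is left unfooted.
Foot heads (stressed positions): 1, 3, 5.
End Rule Leftmost: primary stress on the leftmost head = syllable 1.
Secondary stress on 3, 5: ˈga:.de.ˌlu:d.dab.ˌso.sku:.ti.

primary 1, secondary 3, 5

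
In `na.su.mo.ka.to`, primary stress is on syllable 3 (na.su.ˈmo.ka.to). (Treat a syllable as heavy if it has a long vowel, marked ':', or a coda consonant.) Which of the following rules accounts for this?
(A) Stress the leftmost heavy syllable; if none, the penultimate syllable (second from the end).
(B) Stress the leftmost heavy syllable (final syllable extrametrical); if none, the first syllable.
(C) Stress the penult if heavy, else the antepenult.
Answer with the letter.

C

Rule A → syllable 4 (observed: 3).
Rule B → syllable 1 (observed: 3).
Rule C → syllable 3 ✓.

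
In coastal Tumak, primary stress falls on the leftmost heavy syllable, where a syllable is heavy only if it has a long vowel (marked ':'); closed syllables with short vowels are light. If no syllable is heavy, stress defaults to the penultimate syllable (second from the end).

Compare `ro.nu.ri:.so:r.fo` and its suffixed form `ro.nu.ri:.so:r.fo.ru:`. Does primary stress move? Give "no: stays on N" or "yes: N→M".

no: stays on 3

Base `ro.nu.ri:.so:r.fo` (5 syllables):
  Weights: 1 ro L, 2 nu L, 3 ri: H, 4 so:r H, 5 fo L.
  Heavy syllables in the domain: 3, 4. The leftmost is syllable 3 (ri:).
  → primary stress on syllable 3.
Suffixed `ro.nu.ri:.so:r.fo.ru:` (6 syllables):
  Weights: 1 ro L, 2 nu L, 3 ri: H, 4 so:r H, 5 fo L, 6 ru: H.
  Heavy syllables in the domain: 3, 4, 6. The leftmost is syllable 3 (ri:).
  → primary stress on syllable 3.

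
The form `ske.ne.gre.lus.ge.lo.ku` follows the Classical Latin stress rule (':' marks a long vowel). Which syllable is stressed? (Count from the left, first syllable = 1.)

Classical Latin: stress the penult if heavy (long vowel or closed), else the antepenult.
Weights: 5 ge L, 6 lo L, 7 ku L.
The penult (syllable 6, lo) is light, so stress falls on the antepenult (syllable 5, ge).
Stress on syllable 5: ske.ne.gre.lus.ˈge.lo.ku.

5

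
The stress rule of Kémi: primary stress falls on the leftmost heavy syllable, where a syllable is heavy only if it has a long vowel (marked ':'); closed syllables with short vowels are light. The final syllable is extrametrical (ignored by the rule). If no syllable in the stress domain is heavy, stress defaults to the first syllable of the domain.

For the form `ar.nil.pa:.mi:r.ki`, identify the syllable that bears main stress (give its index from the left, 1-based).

3

The final syllable (5, ki) is extrametrical; the stress domain is syllables 1–4.
Weights: 1 ar L, 2 nil L, 3 pa: H, 4 mi:r H.
Heavy syllables in the domain: 3, 4. The leftmost is syllable 3 (pa:).
Primary stress: syllable 3 → ar.nil.ˈpa:.mi:r.ki.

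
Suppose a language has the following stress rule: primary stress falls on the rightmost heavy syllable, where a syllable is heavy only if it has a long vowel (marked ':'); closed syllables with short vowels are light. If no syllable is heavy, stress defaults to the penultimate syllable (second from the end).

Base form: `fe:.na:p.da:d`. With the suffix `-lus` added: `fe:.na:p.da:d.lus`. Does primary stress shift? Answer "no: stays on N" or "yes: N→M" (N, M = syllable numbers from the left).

Base `fe:.na:p.da:d` (3 syllables):
  Weights: 1 fe: H, 2 na:p H, 3 da:d H.
  Heavy syllables in the domain: 1, 2, 3. The rightmost is syllable 3 (da:d).
  → primary stress on syllable 3.
Suffixed `fe:.na:p.da:d.lus` (4 syllables):
  Weights: 1 fe: H, 2 na:p H, 3 da:d H, 4 lus L.
  Heavy syllables in the domain: 1, 2, 3. The rightmost is syllable 3 (da:d).
  → primary stress on syllable 3.

no: stays on 3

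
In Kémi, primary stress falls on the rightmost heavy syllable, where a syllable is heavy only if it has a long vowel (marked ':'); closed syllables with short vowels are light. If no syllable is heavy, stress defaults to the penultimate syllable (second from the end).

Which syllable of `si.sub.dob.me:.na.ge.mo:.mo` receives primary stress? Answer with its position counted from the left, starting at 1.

7

Weights: 1 si L, 2 sub L, 3 dob L, 4 me: H, 5 na L, 6 ge L, 7 mo: H, 8 mo L.
Heavy syllables in the domain: 4, 7. The rightmost is syllable 7 (mo:).
Primary stress: syllable 7 → si.sub.dob.me:.na.ge.ˈmo:.mo.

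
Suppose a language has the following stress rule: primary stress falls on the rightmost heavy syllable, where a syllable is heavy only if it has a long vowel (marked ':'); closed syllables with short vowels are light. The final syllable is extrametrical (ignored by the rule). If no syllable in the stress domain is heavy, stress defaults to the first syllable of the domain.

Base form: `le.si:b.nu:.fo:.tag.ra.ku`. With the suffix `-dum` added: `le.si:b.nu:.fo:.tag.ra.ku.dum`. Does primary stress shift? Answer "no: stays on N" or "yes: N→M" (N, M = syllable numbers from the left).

Base `le.si:b.nu:.fo:.tag.ra.ku` (7 syllables):
  The final syllable (7, ku) is extrametrical; the stress domain is syllables 1–6.
  Weights: 1 le L, 2 si:b H, 3 nu: H, 4 fo: H, 5 tag L, 6 ra L.
  Heavy syllables in the domain: 2, 3, 4. The rightmost is syllable 4 (fo:).
  → primary stress on syllable 4.
Suffixed `le.si:b.nu:.fo:.tag.ra.ku.dum` (8 syllables):
  The final syllable (8, dum) is extrametrical; the stress domain is syllables 1–7.
  Weights: 1 le L, 2 si:b H, 3 nu: H, 4 fo: H, 5 tag L, 6 ra L, 7 ku L.
  Heavy syllables in the domain: 2, 3, 4. The rightmost is syllable 4 (fo:).
  → primary stress on syllable 4.

no: stays on 4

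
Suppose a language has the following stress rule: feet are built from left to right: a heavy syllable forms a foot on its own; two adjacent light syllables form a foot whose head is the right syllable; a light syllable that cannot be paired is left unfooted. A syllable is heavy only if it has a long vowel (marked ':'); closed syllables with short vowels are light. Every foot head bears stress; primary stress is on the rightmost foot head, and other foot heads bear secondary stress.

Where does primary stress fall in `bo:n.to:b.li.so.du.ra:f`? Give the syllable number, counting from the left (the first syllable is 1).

6

Weights: 1 bo:n H, 2 to:b H, 3 li L, 4 so L, 5 du L, 6 ra:f H.
Parse left to right (heavy = foot alone; LL = one foot; stranded L unfooted): (ˈbo:n) (ˈto:b) (li.ˈso) du (ˈra:f).
Foot heads: 1, 2, 4, 6.
Primary stress on the rightmost head = syllable 6.
Primary stress: syllable 6 → bo:n.to:b.li.so.du.ˈra:f.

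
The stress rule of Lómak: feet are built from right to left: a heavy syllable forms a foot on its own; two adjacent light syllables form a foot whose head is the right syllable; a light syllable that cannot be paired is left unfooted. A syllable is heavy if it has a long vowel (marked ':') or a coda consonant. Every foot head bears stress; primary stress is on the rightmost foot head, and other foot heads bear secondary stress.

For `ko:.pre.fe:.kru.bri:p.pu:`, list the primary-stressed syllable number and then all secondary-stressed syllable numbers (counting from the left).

Weights: 1 ko: H, 2 pre L, 3 fe: H, 4 kru L, 5 bri:p H, 6 pu: H.
Parse right to left (heavy = foot alone; LL = one foot; stranded L unfooted): (ˈko:) pre (ˈfe:) kru (ˈbri:p) (ˈpu:).
Foot heads: 1, 3, 5, 6.
Primary stress on the rightmost head = syllable 6.
Secondary stress on 1, 3, 5: ˌko:.pre.ˌfe:.kru.ˌbri:p.ˈpu:.

primary 6, secondary 1, 3, 5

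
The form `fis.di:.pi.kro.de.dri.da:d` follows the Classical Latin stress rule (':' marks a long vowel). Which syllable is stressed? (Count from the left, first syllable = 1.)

5

Classical Latin: stress the penult if heavy (long vowel or closed), else the antepenult.
Weights: 5 de L, 6 dri L, 7 da:d H.
The penult (syllable 6, dri) is light, so stress falls on the antepenult (syllable 5, de).
Stress on syllable 5: fis.di:.pi.kro.ˈde.dri.da:d.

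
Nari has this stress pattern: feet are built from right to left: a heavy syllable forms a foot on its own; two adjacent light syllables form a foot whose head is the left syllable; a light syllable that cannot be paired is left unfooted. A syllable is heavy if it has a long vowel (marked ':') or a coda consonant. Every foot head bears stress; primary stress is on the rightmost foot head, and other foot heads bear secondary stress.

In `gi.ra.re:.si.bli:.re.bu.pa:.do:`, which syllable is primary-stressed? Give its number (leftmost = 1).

Weights: 1 gi L, 2 ra L, 3 re: H, 4 si L, 5 bli: H, 6 re L, 7 bu L, 8 pa: H, 9 do: H.
Parse right to left (heavy = foot alone; LL = one foot; stranded L unfooted): (ˈgi.ra) (ˈre:) si (ˈbli:) (ˈre.bu) (ˈpa:) (ˈdo:).
Foot heads: 1, 3, 5, 6, 8, 9.
Primary stress on the rightmost head = syllable 9.
Primary stress: syllable 9 → gi.ra.re:.si.bli:.re.bu.pa:.ˈdo:.

9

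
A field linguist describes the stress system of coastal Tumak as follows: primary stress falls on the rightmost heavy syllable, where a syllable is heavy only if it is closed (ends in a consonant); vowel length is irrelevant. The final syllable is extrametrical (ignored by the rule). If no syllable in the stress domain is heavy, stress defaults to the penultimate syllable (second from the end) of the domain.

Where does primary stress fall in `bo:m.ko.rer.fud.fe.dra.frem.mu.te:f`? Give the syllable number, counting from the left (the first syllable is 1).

7

The final syllable (9, te:f) is extrametrical; the stress domain is syllables 1–8.
Weights: 1 bo:m H, 2 ko L, 3 rer H, 4 fud H, 5 fe L, 6 dra L, 7 frem H, 8 mu L.
Heavy syllables in the domain: 1, 3, 4, 7. The rightmost is syllable 7 (frem).
Primary stress: syllable 7 → bo:m.ko.rer.fud.fe.dra.ˈfrem.mu.te:f.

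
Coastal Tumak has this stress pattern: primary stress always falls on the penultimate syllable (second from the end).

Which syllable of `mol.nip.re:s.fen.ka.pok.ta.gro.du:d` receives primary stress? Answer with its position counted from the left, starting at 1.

8

The word has 9 syllables; the penultimate syllable (second from the end) is syllable 8 (gro).
Primary stress: syllable 8 → mol.nip.re:s.fen.ka.pok.ta.ˈgro.du:d.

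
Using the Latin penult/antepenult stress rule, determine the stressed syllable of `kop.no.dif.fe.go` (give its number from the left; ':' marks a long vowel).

Classical Latin: stress the penult if heavy (long vowel or closed), else the antepenult.
Weights: 3 dif H, 4 fe L, 5 go L.
The penult (syllable 4, fe) is light, so stress falls on the antepenult (syllable 3, dif).
Stress on syllable 3: kop.no.ˈdif.fe.go.

3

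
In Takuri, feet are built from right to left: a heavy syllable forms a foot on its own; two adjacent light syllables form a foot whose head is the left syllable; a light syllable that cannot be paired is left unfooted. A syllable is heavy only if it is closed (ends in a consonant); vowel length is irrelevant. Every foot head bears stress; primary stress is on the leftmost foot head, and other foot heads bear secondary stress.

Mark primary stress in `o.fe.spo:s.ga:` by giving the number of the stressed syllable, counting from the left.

1

Weights: 1 o L, 2 fe L, 3 spo:s H, 4 ga: L.
Parse right to left (heavy = foot alone; LL = one foot; stranded L unfooted): (ˈo.fe) (ˈspo:s) ga:.
Foot heads: 1, 3.
Primary stress on the leftmost head = syllable 1.
Primary stress: syllable 1 → ˈo.fe.spo:s.ga:.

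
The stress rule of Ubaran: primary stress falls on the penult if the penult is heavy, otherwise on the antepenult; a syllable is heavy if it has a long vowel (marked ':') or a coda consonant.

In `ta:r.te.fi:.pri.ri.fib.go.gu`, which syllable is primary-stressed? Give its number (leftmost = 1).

6

Weights: 6 fib H, 7 go L, 8 gu L.
The penult (syllable 7, go) is light, so stress falls on the antepenult (syllable 6, fib).
Primary stress: syllable 6 → ta:r.te.fi:.pri.ri.ˈfib.go.gu.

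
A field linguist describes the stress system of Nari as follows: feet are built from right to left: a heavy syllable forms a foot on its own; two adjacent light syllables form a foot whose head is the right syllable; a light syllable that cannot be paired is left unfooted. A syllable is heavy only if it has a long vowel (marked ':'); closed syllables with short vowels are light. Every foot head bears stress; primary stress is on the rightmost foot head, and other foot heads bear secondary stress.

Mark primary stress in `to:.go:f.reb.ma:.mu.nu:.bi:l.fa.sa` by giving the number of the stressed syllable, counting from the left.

Weights: 1 to: H, 2 go:f H, 3 reb L, 4 ma: H, 5 mu L, 6 nu: H, 7 bi:l H, 8 fa L, 9 sa L.
Parse right to left (heavy = foot alone; LL = one foot; stranded L unfooted): (ˈto:) (ˈgo:f) reb (ˈma:) mu (ˈnu:) (ˈbi:l) (fa.ˈsa).
Foot heads: 1, 2, 4, 6, 7, 9.
Primary stress on the rightmost head = syllable 9.
Primary stress: syllable 9 → to:.go:f.reb.ma:.mu.nu:.bi:l.fa.ˈsa.

9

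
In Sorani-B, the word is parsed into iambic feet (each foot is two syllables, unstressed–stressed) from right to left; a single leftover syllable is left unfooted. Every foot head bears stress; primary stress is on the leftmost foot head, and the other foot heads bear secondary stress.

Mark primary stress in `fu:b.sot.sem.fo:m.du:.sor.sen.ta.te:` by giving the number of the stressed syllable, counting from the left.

Parse right to left into iambic (σˈσ) feet: fu:b (sot.ˈsem) (fo:m.ˈdu:) (sor.ˈsen) (ta.ˈte:). Syllable 1 is left unfooted.
Foot heads (stressed positions): 3, 5, 7, 9.
End Rule Leftmost: primary stress on the leftmost head = syllable 3.
Primary stress: syllable 3 → fu:b.sot.ˈsem.fo:m.du:.sor.sen.ta.te:.

3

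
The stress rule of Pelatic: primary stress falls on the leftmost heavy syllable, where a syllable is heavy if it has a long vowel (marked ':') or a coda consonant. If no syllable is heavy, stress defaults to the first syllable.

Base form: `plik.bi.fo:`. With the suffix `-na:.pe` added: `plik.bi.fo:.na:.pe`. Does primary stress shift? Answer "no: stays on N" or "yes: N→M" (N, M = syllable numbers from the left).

no: stays on 1

Base `plik.bi.fo:` (3 syllables):
  Weights: 1 plik H, 2 bi L, 3 fo: H.
  Heavy syllables in the domain: 1, 3. The leftmost is syllable 1 (plik).
  → primary stress on syllable 1.
Suffixed `plik.bi.fo:.na:.pe` (5 syllables):
  Weights: 1 plik H, 2 bi L, 3 fo: H, 4 na: H, 5 pe L.
  Heavy syllables in the domain: 1, 3, 4. The leftmost is syllable 1 (plik).
  → primary stress on syllable 1.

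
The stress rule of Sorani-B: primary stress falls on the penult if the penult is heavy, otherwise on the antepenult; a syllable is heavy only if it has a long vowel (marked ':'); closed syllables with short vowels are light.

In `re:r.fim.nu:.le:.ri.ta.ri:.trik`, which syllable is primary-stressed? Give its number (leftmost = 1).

7

Weights: 6 ta L, 7 ri: H, 8 trik L.
The penult (syllable 7, ri:) is heavy, so it takes stress.
Primary stress: syllable 7 → re:r.fim.nu:.le:.ri.ta.ˈri:.trik.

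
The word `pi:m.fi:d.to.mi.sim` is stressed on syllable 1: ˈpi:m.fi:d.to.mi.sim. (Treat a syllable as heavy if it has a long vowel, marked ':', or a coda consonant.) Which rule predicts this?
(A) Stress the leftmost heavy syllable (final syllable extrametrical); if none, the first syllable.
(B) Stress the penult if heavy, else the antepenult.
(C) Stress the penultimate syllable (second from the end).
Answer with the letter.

Rule A → syllable 1 ✓.
Rule B → syllable 3 (observed: 1).
Rule C → syllable 4 (observed: 1).

A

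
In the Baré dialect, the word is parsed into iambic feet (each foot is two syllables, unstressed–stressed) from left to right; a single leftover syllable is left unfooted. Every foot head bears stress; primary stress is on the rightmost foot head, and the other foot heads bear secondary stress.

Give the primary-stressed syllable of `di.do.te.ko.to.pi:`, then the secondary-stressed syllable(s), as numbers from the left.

primary 6, secondary 2, 4

Parse left to right into iambic (σˈσ) feet: (di.ˈdo) (te.ˈko) (to.ˈpi:).
Foot heads (stressed positions): 2, 4, 6.
End Rule Rightmost: primary stress on the rightmost head = syllable 6.
Secondary stress on 2, 4: di.ˌdo.te.ˌko.to.ˈpi:.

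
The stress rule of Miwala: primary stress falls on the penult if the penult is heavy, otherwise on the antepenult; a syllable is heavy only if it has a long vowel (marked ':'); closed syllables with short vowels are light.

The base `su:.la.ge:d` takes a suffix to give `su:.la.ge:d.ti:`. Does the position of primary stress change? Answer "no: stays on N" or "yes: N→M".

yes: 1→3

Base `su:.la.ge:d` (3 syllables):
  Weights: 1 su: H, 2 la L, 3 ge:d H.
  The penult (syllable 2, la) is light, so stress falls on the antepenult (syllable 1, su:).
  → primary stress on syllable 1.
Suffixed `su:.la.ge:d.ti:` (4 syllables):
  Weights: 2 la L, 3 ge:d H, 4 ti: H.
  The penult (syllable 3, ge:d) is heavy, so it takes stress.
  → primary stress on syllable 3.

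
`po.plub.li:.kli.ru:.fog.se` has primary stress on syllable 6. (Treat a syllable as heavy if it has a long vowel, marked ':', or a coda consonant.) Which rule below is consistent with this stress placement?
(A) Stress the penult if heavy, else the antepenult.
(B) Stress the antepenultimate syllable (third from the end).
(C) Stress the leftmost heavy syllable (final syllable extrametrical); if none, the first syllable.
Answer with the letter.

A

Rule A → syllable 6 ✓.
Rule B → syllable 5 (observed: 6).
Rule C → syllable 2 (observed: 6).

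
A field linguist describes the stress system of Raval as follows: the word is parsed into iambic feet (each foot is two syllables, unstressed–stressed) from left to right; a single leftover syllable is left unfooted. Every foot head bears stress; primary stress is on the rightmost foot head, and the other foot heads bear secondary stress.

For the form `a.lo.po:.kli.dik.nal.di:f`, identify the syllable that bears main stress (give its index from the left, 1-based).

6

Parse left to right into iambic (σˈσ) feet: (a.ˈlo) (po:.ˈkli) (dik.ˈnal) di:f. Syllable 7 is left unfooted.
Foot heads (stressed positions): 2, 4, 6.
End Rule Rightmost: primary stress on the rightmost head = syllable 6.
Primary stress: syllable 6 → a.lo.po:.kli.dik.ˈnal.di:f.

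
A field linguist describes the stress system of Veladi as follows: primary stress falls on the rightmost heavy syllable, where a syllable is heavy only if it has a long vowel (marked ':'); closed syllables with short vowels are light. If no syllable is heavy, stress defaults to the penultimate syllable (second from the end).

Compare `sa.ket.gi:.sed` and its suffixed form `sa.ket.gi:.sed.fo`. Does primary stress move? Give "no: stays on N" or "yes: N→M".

no: stays on 3

Base `sa.ket.gi:.sed` (4 syllables):
  Weights: 1 sa L, 2 ket L, 3 gi: H, 4 sed L.
  Heavy syllables in the domain: 3. The rightmost is syllable 3 (gi:).
  → primary stress on syllable 3.
Suffixed `sa.ket.gi:.sed.fo` (5 syllables):
  Weights: 1 sa L, 2 ket L, 3 gi: H, 4 sed L, 5 fo L.
  Heavy syllables in the domain: 3. The rightmost is syllable 3 (gi:).
  → primary stress on syllable 3.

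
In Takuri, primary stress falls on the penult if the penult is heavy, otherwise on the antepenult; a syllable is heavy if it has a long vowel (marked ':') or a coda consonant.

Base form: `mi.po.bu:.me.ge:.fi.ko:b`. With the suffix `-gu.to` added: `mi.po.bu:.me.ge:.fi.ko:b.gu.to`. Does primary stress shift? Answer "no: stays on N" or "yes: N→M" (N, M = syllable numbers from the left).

Base `mi.po.bu:.me.ge:.fi.ko:b` (7 syllables):
  Weights: 5 ge: H, 6 fi L, 7 ko:b H.
  The penult (syllable 6, fi) is light, so stress falls on the antepenult (syllable 5, ge:).
  → primary stress on syllable 5.
Suffixed `mi.po.bu:.me.ge:.fi.ko:b.gu.to` (9 syllables):
  Weights: 7 ko:b H, 8 gu L, 9 to L.
  The penult (syllable 8, gu) is light, so stress falls on the antepenult (syllable 7, ko:b).
  → primary stress on syllable 7.

yes: 5→7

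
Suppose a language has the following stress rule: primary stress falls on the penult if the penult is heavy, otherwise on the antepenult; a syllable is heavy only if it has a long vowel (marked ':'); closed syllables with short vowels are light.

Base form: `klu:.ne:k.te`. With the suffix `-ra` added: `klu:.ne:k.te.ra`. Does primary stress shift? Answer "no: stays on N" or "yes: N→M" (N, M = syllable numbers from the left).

no: stays on 2

Base `klu:.ne:k.te` (3 syllables):
  Weights: 1 klu: H, 2 ne:k H, 3 te L.
  The penult (syllable 2, ne:k) is heavy, so it takes stress.
  → primary stress on syllable 2.
Suffixed `klu:.ne:k.te.ra` (4 syllables):
  Weights: 2 ne:k H, 3 te L, 4 ra L.
  The penult (syllable 3, te) is light, so stress falls on the antepenult (syllable 2, ne:k).
  → primary stress on syllable 2.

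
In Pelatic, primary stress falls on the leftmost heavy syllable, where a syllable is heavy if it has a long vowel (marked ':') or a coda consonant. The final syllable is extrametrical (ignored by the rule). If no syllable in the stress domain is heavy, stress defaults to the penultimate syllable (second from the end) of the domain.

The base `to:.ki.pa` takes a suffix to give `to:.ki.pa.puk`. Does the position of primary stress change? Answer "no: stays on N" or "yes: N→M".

Base `to:.ki.pa` (3 syllables):
  The final syllable (3, pa) is extrametrical; the stress domain is syllables 1–2.
  Weights: 1 to: H, 2 ki L.
  Heavy syllables in the domain: 1. The leftmost is syllable 1 (to:).
  → primary stress on syllable 1.
Suffixed `to:.ki.pa.puk` (4 syllables):
  The final syllable (4, puk) is extrametrical; the stress domain is syllables 1–3.
  Weights: 1 to: H, 2 ki L, 3 pa L.
  Heavy syllables in the domain: 1. The leftmost is syllable 1 (to:).
  → primary stress on syllable 1.

no: stays on 1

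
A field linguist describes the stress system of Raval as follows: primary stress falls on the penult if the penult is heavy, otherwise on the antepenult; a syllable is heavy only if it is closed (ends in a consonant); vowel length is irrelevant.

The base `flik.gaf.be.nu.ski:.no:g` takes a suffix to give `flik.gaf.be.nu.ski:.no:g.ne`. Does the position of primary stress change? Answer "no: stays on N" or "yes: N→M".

yes: 4→6

Base `flik.gaf.be.nu.ski:.no:g` (6 syllables):
  Weights: 4 nu L, 5 ski: L, 6 no:g H.
  The penult (syllable 5, ski:) is light, so stress falls on the antepenult (syllable 4, nu).
  → primary stress on syllable 4.
Suffixed `flik.gaf.be.nu.ski:.no:g.ne` (7 syllables):
  Weights: 5 ski: L, 6 no:g H, 7 ne L.
  The penult (syllable 6, no:g) is heavy, so it takes stress.
  → primary stress on syllable 6.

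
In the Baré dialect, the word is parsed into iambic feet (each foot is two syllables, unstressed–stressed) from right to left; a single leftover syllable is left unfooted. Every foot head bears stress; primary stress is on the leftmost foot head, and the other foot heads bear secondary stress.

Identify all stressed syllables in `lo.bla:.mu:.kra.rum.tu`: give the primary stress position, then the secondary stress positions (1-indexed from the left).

primary 2, secondary 4, 6

Parse right to left into iambic (σˈσ) feet: (lo.ˈbla:) (mu:.ˈkra) (rum.ˈtu).
Foot heads (stressed positions): 2, 4, 6.
End Rule Leftmost: primary stress on the leftmost head = syllable 2.
Secondary stress on 4, 6: lo.ˈbla:.mu:.ˌkra.rum.ˌtu.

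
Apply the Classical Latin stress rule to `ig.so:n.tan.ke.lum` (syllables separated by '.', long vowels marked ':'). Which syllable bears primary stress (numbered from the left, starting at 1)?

Classical Latin: stress the penult if heavy (long vowel or closed), else the antepenult.
Weights: 3 tan H, 4 ke L, 5 lum H.
The penult (syllable 4, ke) is light, so stress falls on the antepenult (syllable 3, tan).
Stress on syllable 3: ig.so:n.ˈtan.ke.lum.

3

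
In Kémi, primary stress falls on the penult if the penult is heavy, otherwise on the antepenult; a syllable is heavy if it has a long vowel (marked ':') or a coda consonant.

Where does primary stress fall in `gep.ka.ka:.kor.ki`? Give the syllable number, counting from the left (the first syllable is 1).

4

Weights: 3 ka: H, 4 kor H, 5 ki L.
The penult (syllable 4, kor) is heavy, so it takes stress.
Primary stress: syllable 4 → gep.ka.ka:.ˈkor.ki.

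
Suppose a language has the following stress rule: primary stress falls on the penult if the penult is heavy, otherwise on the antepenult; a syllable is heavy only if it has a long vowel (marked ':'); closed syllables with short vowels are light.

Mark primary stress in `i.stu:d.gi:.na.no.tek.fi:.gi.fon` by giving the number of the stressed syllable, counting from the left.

Weights: 7 fi: H, 8 gi L, 9 fon L.
The penult (syllable 8, gi) is light, so stress falls on the antepenult (syllable 7, fi:).
Primary stress: syllable 7 → i.stu:d.gi:.na.no.tek.ˈfi:.gi.fon.

7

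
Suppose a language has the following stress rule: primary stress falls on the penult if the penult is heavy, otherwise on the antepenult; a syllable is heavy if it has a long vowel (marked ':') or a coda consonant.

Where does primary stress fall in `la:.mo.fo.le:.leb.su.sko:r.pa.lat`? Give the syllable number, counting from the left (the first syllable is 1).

Weights: 7 sko:r H, 8 pa L, 9 lat H.
The penult (syllable 8, pa) is light, so stress falls on the antepenult (syllable 7, sko:r).
Primary stress: syllable 7 → la:.mo.fo.le:.leb.su.ˈsko:r.pa.lat.

7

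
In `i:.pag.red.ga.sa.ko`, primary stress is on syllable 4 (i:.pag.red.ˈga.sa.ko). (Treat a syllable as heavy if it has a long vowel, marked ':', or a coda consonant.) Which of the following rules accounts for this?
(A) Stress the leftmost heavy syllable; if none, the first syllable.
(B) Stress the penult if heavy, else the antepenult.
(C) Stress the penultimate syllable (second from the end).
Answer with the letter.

Rule A → syllable 1 (observed: 4).
Rule B → syllable 4 ✓.
Rule C → syllable 5 (observed: 4).

B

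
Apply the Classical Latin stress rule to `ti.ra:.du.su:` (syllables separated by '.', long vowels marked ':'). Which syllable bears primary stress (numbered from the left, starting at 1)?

Classical Latin: stress the penult if heavy (long vowel or closed), else the antepenult.
Weights: 2 ra: H, 3 du L, 4 su: H.
The penult (syllable 3, du) is light, so stress falls on the antepenult (syllable 2, ra:).
Stress on syllable 2: ti.ˈra:.du.su:.

2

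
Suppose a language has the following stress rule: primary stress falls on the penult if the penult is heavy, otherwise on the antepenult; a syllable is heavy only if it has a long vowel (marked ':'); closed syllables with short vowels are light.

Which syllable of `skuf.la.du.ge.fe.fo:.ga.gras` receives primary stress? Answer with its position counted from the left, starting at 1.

Weights: 6 fo: H, 7 ga L, 8 gras L.
The penult (syllable 7, ga) is light, so stress falls on the antepenult (syllable 6, fo:).
Primary stress: syllable 6 → skuf.la.du.ge.fe.ˈfo:.ga.gras.

6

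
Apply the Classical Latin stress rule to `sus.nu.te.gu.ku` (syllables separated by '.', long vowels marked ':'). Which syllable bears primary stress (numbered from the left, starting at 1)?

Classical Latin: stress the penult if heavy (long vowel or closed), else the antepenult.
Weights: 3 te L, 4 gu L, 5 ku L.
The penult (syllable 4, gu) is light, so stress falls on the antepenult (syllable 3, te).
Stress on syllable 3: sus.nu.ˈte.gu.ku.

3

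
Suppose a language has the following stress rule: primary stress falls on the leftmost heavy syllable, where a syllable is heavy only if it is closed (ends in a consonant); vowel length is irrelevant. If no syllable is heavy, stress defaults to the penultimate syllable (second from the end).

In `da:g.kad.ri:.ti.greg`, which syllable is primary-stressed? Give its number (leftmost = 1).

1

Weights: 1 da:g H, 2 kad H, 3 ri: L, 4 ti L, 5 greg H.
Heavy syllables in the domain: 1, 2, 5. The leftmost is syllable 1 (da:g).
Primary stress: syllable 1 → ˈda:g.kad.ri:.ti.greg.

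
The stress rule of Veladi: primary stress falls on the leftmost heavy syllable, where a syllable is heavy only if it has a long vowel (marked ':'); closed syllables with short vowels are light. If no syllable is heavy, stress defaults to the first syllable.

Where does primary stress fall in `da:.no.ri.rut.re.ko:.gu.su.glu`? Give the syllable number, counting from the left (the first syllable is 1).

Weights: 1 da: H, 2 no L, 3 ri L, 4 rut L, 5 re L, 6 ko: H, 7 gu L, 8 su L, 9 glu L.
Heavy syllables in the domain: 1, 6. The leftmost is syllable 1 (da:).
Primary stress: syllable 1 → ˈda:.no.ri.rut.re.ko:.gu.su.glu.

1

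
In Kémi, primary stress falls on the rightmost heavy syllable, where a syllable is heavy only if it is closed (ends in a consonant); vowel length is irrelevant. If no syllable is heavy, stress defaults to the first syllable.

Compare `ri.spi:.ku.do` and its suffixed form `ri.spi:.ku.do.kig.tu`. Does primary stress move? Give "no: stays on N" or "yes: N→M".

Base `ri.spi:.ku.do` (4 syllables):
  Weights: 1 ri L, 2 spi: L, 3 ku L, 4 do L.
  No heavy syllable in the domain; default to the first syllable = syllable 1.
  → primary stress on syllable 1.
Suffixed `ri.spi:.ku.do.kig.tu` (6 syllables):
  Weights: 1 ri L, 2 spi: L, 3 ku L, 4 do L, 5 kig H, 6 tu L.
  Heavy syllables in the domain: 5. The rightmost is syllable 5 (kig).
  → primary stress on syllable 5.

yes: 1→5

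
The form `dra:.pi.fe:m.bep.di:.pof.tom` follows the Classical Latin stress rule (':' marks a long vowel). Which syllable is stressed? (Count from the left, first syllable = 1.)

Classical Latin: stress the penult if heavy (long vowel or closed), else the antepenult.
Weights: 5 di: H, 6 pof H, 7 tom H.
The penult (syllable 6, pof) is heavy, so it takes stress.
Stress on syllable 6: dra:.pi.fe:m.bep.di:.ˈpof.tom.

6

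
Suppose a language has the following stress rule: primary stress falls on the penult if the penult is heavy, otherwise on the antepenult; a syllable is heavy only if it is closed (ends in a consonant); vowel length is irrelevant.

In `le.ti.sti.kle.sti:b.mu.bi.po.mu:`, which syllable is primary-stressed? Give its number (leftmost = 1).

7

Weights: 7 bi L, 8 po L, 9 mu: L.
The penult (syllable 8, po) is light, so stress falls on the antepenult (syllable 7, bi).
Primary stress: syllable 7 → le.ti.sti.kle.sti:b.mu.ˈbi.po.mu:.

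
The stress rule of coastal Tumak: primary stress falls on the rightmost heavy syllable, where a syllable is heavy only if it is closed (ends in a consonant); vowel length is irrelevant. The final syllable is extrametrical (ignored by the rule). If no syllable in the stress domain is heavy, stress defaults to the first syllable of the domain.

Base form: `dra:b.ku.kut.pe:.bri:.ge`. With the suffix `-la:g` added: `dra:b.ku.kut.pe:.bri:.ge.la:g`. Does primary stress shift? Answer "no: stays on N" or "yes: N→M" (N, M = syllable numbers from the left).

Base `dra:b.ku.kut.pe:.bri:.ge` (6 syllables):
  The final syllable (6, ge) is extrametrical; the stress domain is syllables 1–5.
  Weights: 1 dra:b H, 2 ku L, 3 kut H, 4 pe: L, 5 bri: L.
  Heavy syllables in the domain: 1, 3. The rightmost is syllable 3 (kut).
  → primary stress on syllable 3.
Suffixed `dra:b.ku.kut.pe:.bri:.ge.la:g` (7 syllables):
  The final syllable (7, la:g) is extrametrical; the stress domain is syllables 1–6.
  Weights: 1 dra:b H, 2 ku L, 3 kut H, 4 pe: L, 5 bri: L, 6 ge L.
  Heavy syllables in the domain: 1, 3. The rightmost is syllable 3 (kut).
  → primary stress on syllable 3.

no: stays on 3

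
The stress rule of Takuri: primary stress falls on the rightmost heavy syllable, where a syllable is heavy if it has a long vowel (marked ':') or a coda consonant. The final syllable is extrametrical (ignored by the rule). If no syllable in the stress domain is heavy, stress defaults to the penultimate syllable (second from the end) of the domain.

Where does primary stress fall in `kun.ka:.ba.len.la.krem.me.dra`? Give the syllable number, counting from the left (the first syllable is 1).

The final syllable (8, dra) is extrametrical; the stress domain is syllables 1–7.
Weights: 1 kun H, 2 ka: H, 3 ba L, 4 len H, 5 la L, 6 krem H, 7 me L.
Heavy syllables in the domain: 1, 2, 4, 6. The rightmost is syllable 6 (krem).
Primary stress: syllable 6 → kun.ka:.ba.len.la.ˈkrem.me.dra.

6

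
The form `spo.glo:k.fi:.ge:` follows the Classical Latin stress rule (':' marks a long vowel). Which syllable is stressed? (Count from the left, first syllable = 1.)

3

Classical Latin: stress the penult if heavy (long vowel or closed), else the antepenult.
Weights: 2 glo:k H, 3 fi: H, 4 ge: H.
The penult (syllable 3, fi:) is heavy, so it takes stress.
Stress on syllable 3: spo.glo:k.ˈfi:.ge:.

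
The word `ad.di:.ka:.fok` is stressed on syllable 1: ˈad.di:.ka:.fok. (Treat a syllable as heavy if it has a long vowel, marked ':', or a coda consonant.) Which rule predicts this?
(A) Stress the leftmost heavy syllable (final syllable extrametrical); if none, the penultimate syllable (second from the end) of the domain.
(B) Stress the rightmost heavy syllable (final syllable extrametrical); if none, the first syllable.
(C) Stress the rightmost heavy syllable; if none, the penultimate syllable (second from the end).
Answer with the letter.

A

Rule A → syllable 1 ✓.
Rule B → syllable 3 (observed: 1).
Rule C → syllable 4 (observed: 1).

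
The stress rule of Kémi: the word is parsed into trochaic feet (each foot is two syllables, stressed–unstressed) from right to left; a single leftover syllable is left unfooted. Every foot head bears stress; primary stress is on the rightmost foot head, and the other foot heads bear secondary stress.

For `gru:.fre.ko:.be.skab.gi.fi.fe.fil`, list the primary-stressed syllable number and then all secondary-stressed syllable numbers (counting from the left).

primary 8, secondary 2, 4, 6

Parse right to left into trochaic (ˈσσ) feet: gru: (ˈfre.ko:) (ˈbe.skab) (ˈgi.fi) (ˈfe.fil). Syllable 1 is left unfooted.
Foot heads (stressed positions): 2, 4, 6, 8.
End Rule Rightmost: primary stress on the rightmost head = syllable 8.
Secondary stress on 2, 4, 6: gru:.ˌfre.ko:.ˌbe.skab.ˌgi.fi.ˈfe.fil.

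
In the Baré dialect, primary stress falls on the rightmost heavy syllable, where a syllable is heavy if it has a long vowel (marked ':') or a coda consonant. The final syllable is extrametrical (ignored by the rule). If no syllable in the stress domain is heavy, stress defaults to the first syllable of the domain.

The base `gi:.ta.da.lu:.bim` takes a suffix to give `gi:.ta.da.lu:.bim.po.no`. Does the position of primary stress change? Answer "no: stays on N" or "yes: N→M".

Base `gi:.ta.da.lu:.bim` (5 syllables):
  The final syllable (5, bim) is extrametrical; the stress domain is syllables 1–4.
  Weights: 1 gi: H, 2 ta L, 3 da L, 4 lu: H.
  Heavy syllables in the domain: 1, 4. The rightmost is syllable 4 (lu:).
  → primary stress on syllable 4.
Suffixed `gi:.ta.da.lu:.bim.po.no` (7 syllables):
  The final syllable (7, no) is extrametrical; the stress domain is syllables 1–6.
  Weights: 1 gi: H, 2 ta L, 3 da L, 4 lu: H, 5 bim H, 6 po L.
  Heavy syllables in the domain: 1, 4, 5. The rightmost is syllable 5 (bim).
  → primary stress on syllable 5.

yes: 4→5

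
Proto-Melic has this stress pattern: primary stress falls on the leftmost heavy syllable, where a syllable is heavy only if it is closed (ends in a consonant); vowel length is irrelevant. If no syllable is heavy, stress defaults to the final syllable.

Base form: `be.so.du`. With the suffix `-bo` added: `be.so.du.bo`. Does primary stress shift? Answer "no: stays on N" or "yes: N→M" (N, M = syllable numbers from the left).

yes: 3→4

Base `be.so.du` (3 syllables):
  Weights: 1 be L, 2 so L, 3 du L.
  No heavy syllable in the domain; default to the final syllable = syllable 3.
  → primary stress on syllable 3.
Suffixed `be.so.du.bo` (4 syllables):
  Weights: 1 be L, 2 so L, 3 du L, 4 bo L.
  No heavy syllable in the domain; default to the final syllable = syllable 4.
  → primary stress on syllable 4.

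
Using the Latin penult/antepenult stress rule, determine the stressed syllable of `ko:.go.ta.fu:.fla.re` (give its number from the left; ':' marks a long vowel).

Classical Latin: stress the penult if heavy (long vowel or closed), else the antepenult.
Weights: 4 fu: H, 5 fla L, 6 re L.
The penult (syllable 5, fla) is light, so stress falls on the antepenult (syllable 4, fu:).
Stress on syllable 4: ko:.go.ta.ˈfu:.fla.re.

4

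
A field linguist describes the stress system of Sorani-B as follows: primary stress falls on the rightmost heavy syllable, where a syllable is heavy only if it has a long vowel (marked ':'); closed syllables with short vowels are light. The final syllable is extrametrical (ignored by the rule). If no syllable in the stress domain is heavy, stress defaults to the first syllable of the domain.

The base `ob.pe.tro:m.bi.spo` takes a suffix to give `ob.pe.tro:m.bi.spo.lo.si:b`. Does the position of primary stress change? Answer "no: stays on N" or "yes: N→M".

Base `ob.pe.tro:m.bi.spo` (5 syllables):
  The final syllable (5, spo) is extrametrical; the stress domain is syllables 1–4.
  Weights: 1 ob L, 2 pe L, 3 tro:m H, 4 bi L.
  Heavy syllables in the domain: 3. The rightmost is syllable 3 (tro:m).
  → primary stress on syllable 3.
Suffixed `ob.pe.tro:m.bi.spo.lo.si:b` (7 syllables):
  The final syllable (7, si:b) is extrametrical; the stress domain is syllables 1–6.
  Weights: 1 ob L, 2 pe L, 3 tro:m H, 4 bi L, 5 spo L, 6 lo L.
  Heavy syllables in the domain: 3. The rightmost is syllable 3 (tro:m).
  → primary stress on syllable 3.

no: stays on 3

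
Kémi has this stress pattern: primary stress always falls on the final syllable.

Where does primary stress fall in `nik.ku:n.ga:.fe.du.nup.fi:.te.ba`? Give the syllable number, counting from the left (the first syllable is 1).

The word has 9 syllables; the final syllable is syllable 9 (ba).
Primary stress: syllable 9 → nik.ku:n.ga:.fe.du.nup.fi:.te.ˈba.

9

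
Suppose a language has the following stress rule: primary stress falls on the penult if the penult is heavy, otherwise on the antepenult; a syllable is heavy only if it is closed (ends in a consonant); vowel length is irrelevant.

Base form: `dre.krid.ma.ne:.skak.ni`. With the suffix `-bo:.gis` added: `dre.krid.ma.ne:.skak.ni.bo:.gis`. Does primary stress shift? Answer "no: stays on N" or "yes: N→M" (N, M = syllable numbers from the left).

Base `dre.krid.ma.ne:.skak.ni` (6 syllables):
  Weights: 4 ne: L, 5 skak H, 6 ni L.
  The penult (syllable 5, skak) is heavy, so it takes stress.
  → primary stress on syllable 5.
Suffixed `dre.krid.ma.ne:.skak.ni.bo:.gis` (8 syllables):
  Weights: 6 ni L, 7 bo: L, 8 gis H.
  The penult (syllable 7, bo:) is light, so stress falls on the antepenult (syllable 6, ni).
  → primary stress on syllable 6.

yes: 5→6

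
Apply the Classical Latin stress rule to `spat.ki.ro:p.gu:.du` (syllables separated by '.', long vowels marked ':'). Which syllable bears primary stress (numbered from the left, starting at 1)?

Classical Latin: stress the penult if heavy (long vowel or closed), else the antepenult.
Weights: 3 ro:p H, 4 gu: H, 5 du L.
The penult (syllable 4, gu:) is heavy, so it takes stress.
Stress on syllable 4: spat.ki.ro:p.ˈgu:.du.

4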